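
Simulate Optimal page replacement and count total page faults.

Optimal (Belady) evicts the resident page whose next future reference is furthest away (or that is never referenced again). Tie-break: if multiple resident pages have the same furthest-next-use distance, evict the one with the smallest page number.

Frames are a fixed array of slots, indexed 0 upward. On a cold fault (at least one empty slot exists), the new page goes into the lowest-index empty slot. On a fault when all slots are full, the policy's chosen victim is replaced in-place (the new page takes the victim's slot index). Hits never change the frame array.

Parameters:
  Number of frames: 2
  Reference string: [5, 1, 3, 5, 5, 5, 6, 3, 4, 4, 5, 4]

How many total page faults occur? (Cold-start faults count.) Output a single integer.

Step 0: ref 5 → FAULT, frames=[5,-]
Step 1: ref 1 → FAULT, frames=[5,1]
Step 2: ref 3 → FAULT (evict 1), frames=[5,3]
Step 3: ref 5 → HIT, frames=[5,3]
Step 4: ref 5 → HIT, frames=[5,3]
Step 5: ref 5 → HIT, frames=[5,3]
Step 6: ref 6 → FAULT (evict 5), frames=[6,3]
Step 7: ref 3 → HIT, frames=[6,3]
Step 8: ref 4 → FAULT (evict 3), frames=[6,4]
Step 9: ref 4 → HIT, frames=[6,4]
Step 10: ref 5 → FAULT (evict 6), frames=[5,4]
Step 11: ref 4 → HIT, frames=[5,4]
Total faults: 6

Answer: 6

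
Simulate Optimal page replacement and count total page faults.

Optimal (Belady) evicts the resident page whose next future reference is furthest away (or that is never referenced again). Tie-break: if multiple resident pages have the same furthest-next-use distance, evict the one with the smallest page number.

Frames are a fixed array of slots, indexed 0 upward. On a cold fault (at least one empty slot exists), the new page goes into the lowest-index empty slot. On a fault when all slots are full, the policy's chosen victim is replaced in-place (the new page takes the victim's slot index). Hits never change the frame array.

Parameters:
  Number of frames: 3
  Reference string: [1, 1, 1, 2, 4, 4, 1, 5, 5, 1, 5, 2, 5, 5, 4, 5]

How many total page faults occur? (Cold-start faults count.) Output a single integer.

Step 0: ref 1 → FAULT, frames=[1,-,-]
Step 1: ref 1 → HIT, frames=[1,-,-]
Step 2: ref 1 → HIT, frames=[1,-,-]
Step 3: ref 2 → FAULT, frames=[1,2,-]
Step 4: ref 4 → FAULT, frames=[1,2,4]
Step 5: ref 4 → HIT, frames=[1,2,4]
Step 6: ref 1 → HIT, frames=[1,2,4]
Step 7: ref 5 → FAULT (evict 4), frames=[1,2,5]
Step 8: ref 5 → HIT, frames=[1,2,5]
Step 9: ref 1 → HIT, frames=[1,2,5]
Step 10: ref 5 → HIT, frames=[1,2,5]
Step 11: ref 2 → HIT, frames=[1,2,5]
Step 12: ref 5 → HIT, frames=[1,2,5]
Step 13: ref 5 → HIT, frames=[1,2,5]
Step 14: ref 4 → FAULT (evict 1), frames=[4,2,5]
Step 15: ref 5 → HIT, frames=[4,2,5]
Total faults: 5

Answer: 5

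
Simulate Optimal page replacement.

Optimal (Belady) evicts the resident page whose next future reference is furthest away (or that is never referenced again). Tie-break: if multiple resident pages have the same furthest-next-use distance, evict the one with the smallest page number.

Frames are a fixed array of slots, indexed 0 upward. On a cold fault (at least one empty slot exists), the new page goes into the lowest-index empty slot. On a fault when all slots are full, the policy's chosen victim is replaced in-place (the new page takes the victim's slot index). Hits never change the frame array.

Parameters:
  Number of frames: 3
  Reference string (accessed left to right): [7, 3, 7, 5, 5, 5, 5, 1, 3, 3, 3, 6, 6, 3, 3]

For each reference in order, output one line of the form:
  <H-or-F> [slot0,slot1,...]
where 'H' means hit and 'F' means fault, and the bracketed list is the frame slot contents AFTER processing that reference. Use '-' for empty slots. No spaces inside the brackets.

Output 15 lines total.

F [7,-,-]
F [7,3,-]
H [7,3,-]
F [7,3,5]
H [7,3,5]
H [7,3,5]
H [7,3,5]
F [7,3,1]
H [7,3,1]
H [7,3,1]
H [7,3,1]
F [7,3,6]
H [7,3,6]
H [7,3,6]
H [7,3,6]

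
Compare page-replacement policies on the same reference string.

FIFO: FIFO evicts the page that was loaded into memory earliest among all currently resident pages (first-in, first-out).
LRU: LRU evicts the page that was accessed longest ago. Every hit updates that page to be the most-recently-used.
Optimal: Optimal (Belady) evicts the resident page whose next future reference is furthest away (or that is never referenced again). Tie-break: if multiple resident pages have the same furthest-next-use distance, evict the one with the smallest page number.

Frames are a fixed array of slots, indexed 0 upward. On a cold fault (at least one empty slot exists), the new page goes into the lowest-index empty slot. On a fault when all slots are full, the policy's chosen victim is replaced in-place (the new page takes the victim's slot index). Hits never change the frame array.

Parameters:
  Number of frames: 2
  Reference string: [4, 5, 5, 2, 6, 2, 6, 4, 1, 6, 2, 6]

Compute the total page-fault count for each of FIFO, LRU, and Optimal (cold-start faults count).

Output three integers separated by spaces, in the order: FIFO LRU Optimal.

Answer: 8 8 7

Derivation:
--- FIFO ---
  step 0: ref 4 -> FAULT, frames=[4,-] (faults so far: 1)
  step 1: ref 5 -> FAULT, frames=[4,5] (faults so far: 2)
  step 2: ref 5 -> HIT, frames=[4,5] (faults so far: 2)
  step 3: ref 2 -> FAULT, evict 4, frames=[2,5] (faults so far: 3)
  step 4: ref 6 -> FAULT, evict 5, frames=[2,6] (faults so far: 4)
  step 5: ref 2 -> HIT, frames=[2,6] (faults so far: 4)
  step 6: ref 6 -> HIT, frames=[2,6] (faults so far: 4)
  step 7: ref 4 -> FAULT, evict 2, frames=[4,6] (faults so far: 5)
  step 8: ref 1 -> FAULT, evict 6, frames=[4,1] (faults so far: 6)
  step 9: ref 6 -> FAULT, evict 4, frames=[6,1] (faults so far: 7)
  step 10: ref 2 -> FAULT, evict 1, frames=[6,2] (faults so far: 8)
  step 11: ref 6 -> HIT, frames=[6,2] (faults so far: 8)
  FIFO total faults: 8
--- LRU ---
  step 0: ref 4 -> FAULT, frames=[4,-] (faults so far: 1)
  step 1: ref 5 -> FAULT, frames=[4,5] (faults so far: 2)
  step 2: ref 5 -> HIT, frames=[4,5] (faults so far: 2)
  step 3: ref 2 -> FAULT, evict 4, frames=[2,5] (faults so far: 3)
  step 4: ref 6 -> FAULT, evict 5, frames=[2,6] (faults so far: 4)
  step 5: ref 2 -> HIT, frames=[2,6] (faults so far: 4)
  step 6: ref 6 -> HIT, frames=[2,6] (faults so far: 4)
  step 7: ref 4 -> FAULT, evict 2, frames=[4,6] (faults so far: 5)
  step 8: ref 1 -> FAULT, evict 6, frames=[4,1] (faults so far: 6)
  step 9: ref 6 -> FAULT, evict 4, frames=[6,1] (faults so far: 7)
  step 10: ref 2 -> FAULT, evict 1, frames=[6,2] (faults so far: 8)
  step 11: ref 6 -> HIT, frames=[6,2] (faults so far: 8)
  LRU total faults: 8
--- Optimal ---
  step 0: ref 4 -> FAULT, frames=[4,-] (faults so far: 1)
  step 1: ref 5 -> FAULT, frames=[4,5] (faults so far: 2)
  step 2: ref 5 -> HIT, frames=[4,5] (faults so far: 2)
  step 3: ref 2 -> FAULT, evict 5, frames=[4,2] (faults so far: 3)
  step 4: ref 6 -> FAULT, evict 4, frames=[6,2] (faults so far: 4)
  step 5: ref 2 -> HIT, frames=[6,2] (faults so far: 4)
  step 6: ref 6 -> HIT, frames=[6,2] (faults so far: 4)
  step 7: ref 4 -> FAULT, evict 2, frames=[6,4] (faults so far: 5)
  step 8: ref 1 -> FAULT, evict 4, frames=[6,1] (faults so far: 6)
  step 9: ref 6 -> HIT, frames=[6,1] (faults so far: 6)
  step 10: ref 2 -> FAULT, evict 1, frames=[6,2] (faults so far: 7)
  step 11: ref 6 -> HIT, frames=[6,2] (faults so far: 7)
  Optimal total faults: 7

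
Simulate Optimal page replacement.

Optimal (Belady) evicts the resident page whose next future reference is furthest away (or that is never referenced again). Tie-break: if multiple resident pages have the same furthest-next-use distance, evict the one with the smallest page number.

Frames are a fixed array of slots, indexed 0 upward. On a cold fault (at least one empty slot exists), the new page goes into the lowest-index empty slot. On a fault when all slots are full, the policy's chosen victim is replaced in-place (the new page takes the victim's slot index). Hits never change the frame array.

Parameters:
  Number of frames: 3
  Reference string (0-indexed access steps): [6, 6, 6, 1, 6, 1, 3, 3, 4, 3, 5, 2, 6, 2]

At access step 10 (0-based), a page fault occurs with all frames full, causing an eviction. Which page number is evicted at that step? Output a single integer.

Step 0: ref 6 -> FAULT, frames=[6,-,-]
Step 1: ref 6 -> HIT, frames=[6,-,-]
Step 2: ref 6 -> HIT, frames=[6,-,-]
Step 3: ref 1 -> FAULT, frames=[6,1,-]
Step 4: ref 6 -> HIT, frames=[6,1,-]
Step 5: ref 1 -> HIT, frames=[6,1,-]
Step 6: ref 3 -> FAULT, frames=[6,1,3]
Step 7: ref 3 -> HIT, frames=[6,1,3]
Step 8: ref 4 -> FAULT, evict 1, frames=[6,4,3]
Step 9: ref 3 -> HIT, frames=[6,4,3]
Step 10: ref 5 -> FAULT, evict 3, frames=[6,4,5]
At step 10: evicted page 3

Answer: 3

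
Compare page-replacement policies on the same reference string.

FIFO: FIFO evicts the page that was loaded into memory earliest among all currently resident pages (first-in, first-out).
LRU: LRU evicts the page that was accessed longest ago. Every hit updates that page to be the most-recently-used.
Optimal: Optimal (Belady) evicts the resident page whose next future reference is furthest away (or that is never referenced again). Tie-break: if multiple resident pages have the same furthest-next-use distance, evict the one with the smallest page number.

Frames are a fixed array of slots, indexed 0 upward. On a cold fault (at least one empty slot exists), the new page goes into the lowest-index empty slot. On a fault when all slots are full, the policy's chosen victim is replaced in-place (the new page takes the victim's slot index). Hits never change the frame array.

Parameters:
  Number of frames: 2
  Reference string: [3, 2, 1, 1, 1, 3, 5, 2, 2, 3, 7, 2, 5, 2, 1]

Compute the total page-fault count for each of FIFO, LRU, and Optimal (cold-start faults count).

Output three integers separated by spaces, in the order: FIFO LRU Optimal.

Answer: 11 11 8

Derivation:
--- FIFO ---
  step 0: ref 3 -> FAULT, frames=[3,-] (faults so far: 1)
  step 1: ref 2 -> FAULT, frames=[3,2] (faults so far: 2)
  step 2: ref 1 -> FAULT, evict 3, frames=[1,2] (faults so far: 3)
  step 3: ref 1 -> HIT, frames=[1,2] (faults so far: 3)
  step 4: ref 1 -> HIT, frames=[1,2] (faults so far: 3)
  step 5: ref 3 -> FAULT, evict 2, frames=[1,3] (faults so far: 4)
  step 6: ref 5 -> FAULT, evict 1, frames=[5,3] (faults so far: 5)
  step 7: ref 2 -> FAULT, evict 3, frames=[5,2] (faults so far: 6)
  step 8: ref 2 -> HIT, frames=[5,2] (faults so far: 6)
  step 9: ref 3 -> FAULT, evict 5, frames=[3,2] (faults so far: 7)
  step 10: ref 7 -> FAULT, evict 2, frames=[3,7] (faults so far: 8)
  step 11: ref 2 -> FAULT, evict 3, frames=[2,7] (faults so far: 9)
  step 12: ref 5 -> FAULT, evict 7, frames=[2,5] (faults so far: 10)
  step 13: ref 2 -> HIT, frames=[2,5] (faults so far: 10)
  step 14: ref 1 -> FAULT, evict 2, frames=[1,5] (faults so far: 11)
  FIFO total faults: 11
--- LRU ---
  step 0: ref 3 -> FAULT, frames=[3,-] (faults so far: 1)
  step 1: ref 2 -> FAULT, frames=[3,2] (faults so far: 2)
  step 2: ref 1 -> FAULT, evict 3, frames=[1,2] (faults so far: 3)
  step 3: ref 1 -> HIT, frames=[1,2] (faults so far: 3)
  step 4: ref 1 -> HIT, frames=[1,2] (faults so far: 3)
  step 5: ref 3 -> FAULT, evict 2, frames=[1,3] (faults so far: 4)
  step 6: ref 5 -> FAULT, evict 1, frames=[5,3] (faults so far: 5)
  step 7: ref 2 -> FAULT, evict 3, frames=[5,2] (faults so far: 6)
  step 8: ref 2 -> HIT, frames=[5,2] (faults so far: 6)
  step 9: ref 3 -> FAULT, evict 5, frames=[3,2] (faults so far: 7)
  step 10: ref 7 -> FAULT, evict 2, frames=[3,7] (faults so far: 8)
  step 11: ref 2 -> FAULT, evict 3, frames=[2,7] (faults so far: 9)
  step 12: ref 5 -> FAULT, evict 7, frames=[2,5] (faults so far: 10)
  step 13: ref 2 -> HIT, frames=[2,5] (faults so far: 10)
  step 14: ref 1 -> FAULT, evict 5, frames=[2,1] (faults so far: 11)
  LRU total faults: 11
--- Optimal ---
  step 0: ref 3 -> FAULT, frames=[3,-] (faults so far: 1)
  step 1: ref 2 -> FAULT, frames=[3,2] (faults so far: 2)
  step 2: ref 1 -> FAULT, evict 2, frames=[3,1] (faults so far: 3)
  step 3: ref 1 -> HIT, frames=[3,1] (faults so far: 3)
  step 4: ref 1 -> HIT, frames=[3,1] (faults so far: 3)
  step 5: ref 3 -> HIT, frames=[3,1] (faults so far: 3)
  step 6: ref 5 -> FAULT, evict 1, frames=[3,5] (faults so far: 4)
  step 7: ref 2 -> FAULT, evict 5, frames=[3,2] (faults so far: 5)
  step 8: ref 2 -> HIT, frames=[3,2] (faults so far: 5)
  step 9: ref 3 -> HIT, frames=[3,2] (faults so far: 5)
  step 10: ref 7 -> FAULT, evict 3, frames=[7,2] (faults so far: 6)
  step 11: ref 2 -> HIT, frames=[7,2] (faults so far: 6)
  step 12: ref 5 -> FAULT, evict 7, frames=[5,2] (faults so far: 7)
  step 13: ref 2 -> HIT, frames=[5,2] (faults so far: 7)
  step 14: ref 1 -> FAULT, evict 2, frames=[5,1] (faults so far: 8)
  Optimal total faults: 8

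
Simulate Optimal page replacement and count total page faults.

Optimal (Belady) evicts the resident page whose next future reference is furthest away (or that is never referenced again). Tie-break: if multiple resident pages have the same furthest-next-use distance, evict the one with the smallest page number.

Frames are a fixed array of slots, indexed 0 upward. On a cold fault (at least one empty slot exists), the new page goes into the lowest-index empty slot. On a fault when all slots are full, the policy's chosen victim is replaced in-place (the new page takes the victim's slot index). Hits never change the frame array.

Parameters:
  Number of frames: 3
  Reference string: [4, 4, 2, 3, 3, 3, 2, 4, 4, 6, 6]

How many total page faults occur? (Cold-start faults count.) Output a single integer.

Step 0: ref 4 → FAULT, frames=[4,-,-]
Step 1: ref 4 → HIT, frames=[4,-,-]
Step 2: ref 2 → FAULT, frames=[4,2,-]
Step 3: ref 3 → FAULT, frames=[4,2,3]
Step 4: ref 3 → HIT, frames=[4,2,3]
Step 5: ref 3 → HIT, frames=[4,2,3]
Step 6: ref 2 → HIT, frames=[4,2,3]
Step 7: ref 4 → HIT, frames=[4,2,3]
Step 8: ref 4 → HIT, frames=[4,2,3]
Step 9: ref 6 → FAULT (evict 2), frames=[4,6,3]
Step 10: ref 6 → HIT, frames=[4,6,3]
Total faults: 4

Answer: 4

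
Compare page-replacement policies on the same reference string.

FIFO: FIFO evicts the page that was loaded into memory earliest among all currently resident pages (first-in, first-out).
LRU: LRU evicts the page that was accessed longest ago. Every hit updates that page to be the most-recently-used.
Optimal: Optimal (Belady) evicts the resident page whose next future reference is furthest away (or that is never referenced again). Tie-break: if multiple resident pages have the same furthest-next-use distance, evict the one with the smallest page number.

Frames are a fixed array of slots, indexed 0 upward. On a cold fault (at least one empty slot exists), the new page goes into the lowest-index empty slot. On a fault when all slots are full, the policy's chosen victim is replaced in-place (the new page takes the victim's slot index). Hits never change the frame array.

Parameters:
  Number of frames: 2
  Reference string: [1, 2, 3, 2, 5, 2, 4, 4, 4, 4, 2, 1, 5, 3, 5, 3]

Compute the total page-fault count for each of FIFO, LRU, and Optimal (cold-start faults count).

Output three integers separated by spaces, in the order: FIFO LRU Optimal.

Answer: 9 8 8

Derivation:
--- FIFO ---
  step 0: ref 1 -> FAULT, frames=[1,-] (faults so far: 1)
  step 1: ref 2 -> FAULT, frames=[1,2] (faults so far: 2)
  step 2: ref 3 -> FAULT, evict 1, frames=[3,2] (faults so far: 3)
  step 3: ref 2 -> HIT, frames=[3,2] (faults so far: 3)
  step 4: ref 5 -> FAULT, evict 2, frames=[3,5] (faults so far: 4)
  step 5: ref 2 -> FAULT, evict 3, frames=[2,5] (faults so far: 5)
  step 6: ref 4 -> FAULT, evict 5, frames=[2,4] (faults so far: 6)
  step 7: ref 4 -> HIT, frames=[2,4] (faults so far: 6)
  step 8: ref 4 -> HIT, frames=[2,4] (faults so far: 6)
  step 9: ref 4 -> HIT, frames=[2,4] (faults so far: 6)
  step 10: ref 2 -> HIT, frames=[2,4] (faults so far: 6)
  step 11: ref 1 -> FAULT, evict 2, frames=[1,4] (faults so far: 7)
  step 12: ref 5 -> FAULT, evict 4, frames=[1,5] (faults so far: 8)
  step 13: ref 3 -> FAULT, evict 1, frames=[3,5] (faults so far: 9)
  step 14: ref 5 -> HIT, frames=[3,5] (faults so far: 9)
  step 15: ref 3 -> HIT, frames=[3,5] (faults so far: 9)
  FIFO total faults: 9
--- LRU ---
  step 0: ref 1 -> FAULT, frames=[1,-] (faults so far: 1)
  step 1: ref 2 -> FAULT, frames=[1,2] (faults so far: 2)
  step 2: ref 3 -> FAULT, evict 1, frames=[3,2] (faults so far: 3)
  step 3: ref 2 -> HIT, frames=[3,2] (faults so far: 3)
  step 4: ref 5 -> FAULT, evict 3, frames=[5,2] (faults so far: 4)
  step 5: ref 2 -> HIT, frames=[5,2] (faults so far: 4)
  step 6: ref 4 -> FAULT, evict 5, frames=[4,2] (faults so far: 5)
  step 7: ref 4 -> HIT, frames=[4,2] (faults so far: 5)
  step 8: ref 4 -> HIT, frames=[4,2] (faults so far: 5)
  step 9: ref 4 -> HIT, frames=[4,2] (faults so far: 5)
  step 10: ref 2 -> HIT, frames=[4,2] (faults so far: 5)
  step 11: ref 1 -> FAULT, evict 4, frames=[1,2] (faults so far: 6)
  step 12: ref 5 -> FAULT, evict 2, frames=[1,5] (faults so far: 7)
  step 13: ref 3 -> FAULT, evict 1, frames=[3,5] (faults so far: 8)
  step 14: ref 5 -> HIT, frames=[3,5] (faults so far: 8)
  step 15: ref 3 -> HIT, frames=[3,5] (faults so far: 8)
  LRU total faults: 8
--- Optimal ---
  step 0: ref 1 -> FAULT, frames=[1,-] (faults so far: 1)
  step 1: ref 2 -> FAULT, frames=[1,2] (faults so far: 2)
  step 2: ref 3 -> FAULT, evict 1, frames=[3,2] (faults so far: 3)
  step 3: ref 2 -> HIT, frames=[3,2] (faults so far: 3)
  step 4: ref 5 -> FAULT, evict 3, frames=[5,2] (faults so far: 4)
  step 5: ref 2 -> HIT, frames=[5,2] (faults so far: 4)
  step 6: ref 4 -> FAULT, evict 5, frames=[4,2] (faults so far: 5)
  step 7: ref 4 -> HIT, frames=[4,2] (faults so far: 5)
  step 8: ref 4 -> HIT, frames=[4,2] (faults so far: 5)
  step 9: ref 4 -> HIT, frames=[4,2] (faults so far: 5)
  step 10: ref 2 -> HIT, frames=[4,2] (faults so far: 5)
  step 11: ref 1 -> FAULT, evict 2, frames=[4,1] (faults so far: 6)
  step 12: ref 5 -> FAULT, evict 1, frames=[4,5] (faults so far: 7)
  step 13: ref 3 -> FAULT, evict 4, frames=[3,5] (faults so far: 8)
  step 14: ref 5 -> HIT, frames=[3,5] (faults so far: 8)
  step 15: ref 3 -> HIT, frames=[3,5] (faults so far: 8)
  Optimal total faults: 8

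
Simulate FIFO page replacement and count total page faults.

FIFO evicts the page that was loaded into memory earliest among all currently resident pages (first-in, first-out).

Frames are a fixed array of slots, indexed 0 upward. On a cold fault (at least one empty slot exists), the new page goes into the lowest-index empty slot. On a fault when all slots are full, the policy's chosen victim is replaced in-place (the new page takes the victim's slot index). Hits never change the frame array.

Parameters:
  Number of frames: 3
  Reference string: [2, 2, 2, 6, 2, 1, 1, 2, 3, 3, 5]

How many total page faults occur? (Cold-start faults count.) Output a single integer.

Answer: 5

Derivation:
Step 0: ref 2 → FAULT, frames=[2,-,-]
Step 1: ref 2 → HIT, frames=[2,-,-]
Step 2: ref 2 → HIT, frames=[2,-,-]
Step 3: ref 6 → FAULT, frames=[2,6,-]
Step 4: ref 2 → HIT, frames=[2,6,-]
Step 5: ref 1 → FAULT, frames=[2,6,1]
Step 6: ref 1 → HIT, frames=[2,6,1]
Step 7: ref 2 → HIT, frames=[2,6,1]
Step 8: ref 3 → FAULT (evict 2), frames=[3,6,1]
Step 9: ref 3 → HIT, frames=[3,6,1]
Step 10: ref 5 → FAULT (evict 6), frames=[3,5,1]
Total faults: 5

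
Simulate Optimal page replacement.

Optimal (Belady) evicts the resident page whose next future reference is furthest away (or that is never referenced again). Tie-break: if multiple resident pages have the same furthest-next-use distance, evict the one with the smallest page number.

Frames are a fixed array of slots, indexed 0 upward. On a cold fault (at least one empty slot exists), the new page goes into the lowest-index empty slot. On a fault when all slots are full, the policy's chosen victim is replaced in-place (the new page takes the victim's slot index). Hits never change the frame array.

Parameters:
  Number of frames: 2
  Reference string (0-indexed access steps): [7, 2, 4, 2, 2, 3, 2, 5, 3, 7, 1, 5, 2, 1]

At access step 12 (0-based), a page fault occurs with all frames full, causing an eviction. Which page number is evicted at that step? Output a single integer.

Step 0: ref 7 -> FAULT, frames=[7,-]
Step 1: ref 2 -> FAULT, frames=[7,2]
Step 2: ref 4 -> FAULT, evict 7, frames=[4,2]
Step 3: ref 2 -> HIT, frames=[4,2]
Step 4: ref 2 -> HIT, frames=[4,2]
Step 5: ref 3 -> FAULT, evict 4, frames=[3,2]
Step 6: ref 2 -> HIT, frames=[3,2]
Step 7: ref 5 -> FAULT, evict 2, frames=[3,5]
Step 8: ref 3 -> HIT, frames=[3,5]
Step 9: ref 7 -> FAULT, evict 3, frames=[7,5]
Step 10: ref 1 -> FAULT, evict 7, frames=[1,5]
Step 11: ref 5 -> HIT, frames=[1,5]
Step 12: ref 2 -> FAULT, evict 5, frames=[1,2]
At step 12: evicted page 5

Answer: 5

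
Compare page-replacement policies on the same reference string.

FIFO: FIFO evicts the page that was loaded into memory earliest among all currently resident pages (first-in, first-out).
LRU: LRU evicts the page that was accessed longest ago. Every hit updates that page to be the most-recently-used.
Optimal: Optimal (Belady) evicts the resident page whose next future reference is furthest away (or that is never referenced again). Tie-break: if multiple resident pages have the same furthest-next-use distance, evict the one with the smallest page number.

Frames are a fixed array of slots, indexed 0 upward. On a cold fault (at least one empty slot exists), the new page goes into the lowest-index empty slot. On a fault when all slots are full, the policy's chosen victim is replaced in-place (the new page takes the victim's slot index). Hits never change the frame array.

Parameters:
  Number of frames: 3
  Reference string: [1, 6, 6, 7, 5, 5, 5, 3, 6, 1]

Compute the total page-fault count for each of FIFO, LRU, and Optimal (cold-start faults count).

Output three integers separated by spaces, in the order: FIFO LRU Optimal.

--- FIFO ---
  step 0: ref 1 -> FAULT, frames=[1,-,-] (faults so far: 1)
  step 1: ref 6 -> FAULT, frames=[1,6,-] (faults so far: 2)
  step 2: ref 6 -> HIT, frames=[1,6,-] (faults so far: 2)
  step 3: ref 7 -> FAULT, frames=[1,6,7] (faults so far: 3)
  step 4: ref 5 -> FAULT, evict 1, frames=[5,6,7] (faults so far: 4)
  step 5: ref 5 -> HIT, frames=[5,6,7] (faults so far: 4)
  step 6: ref 5 -> HIT, frames=[5,6,7] (faults so far: 4)
  step 7: ref 3 -> FAULT, evict 6, frames=[5,3,7] (faults so far: 5)
  step 8: ref 6 -> FAULT, evict 7, frames=[5,3,6] (faults so far: 6)
  step 9: ref 1 -> FAULT, evict 5, frames=[1,3,6] (faults so far: 7)
  FIFO total faults: 7
--- LRU ---
  step 0: ref 1 -> FAULT, frames=[1,-,-] (faults so far: 1)
  step 1: ref 6 -> FAULT, frames=[1,6,-] (faults so far: 2)
  step 2: ref 6 -> HIT, frames=[1,6,-] (faults so far: 2)
  step 3: ref 7 -> FAULT, frames=[1,6,7] (faults so far: 3)
  step 4: ref 5 -> FAULT, evict 1, frames=[5,6,7] (faults so far: 4)
  step 5: ref 5 -> HIT, frames=[5,6,7] (faults so far: 4)
  step 6: ref 5 -> HIT, frames=[5,6,7] (faults so far: 4)
  step 7: ref 3 -> FAULT, evict 6, frames=[5,3,7] (faults so far: 5)
  step 8: ref 6 -> FAULT, evict 7, frames=[5,3,6] (faults so far: 6)
  step 9: ref 1 -> FAULT, evict 5, frames=[1,3,6] (faults so far: 7)
  LRU total faults: 7
--- Optimal ---
  step 0: ref 1 -> FAULT, frames=[1,-,-] (faults so far: 1)
  step 1: ref 6 -> FAULT, frames=[1,6,-] (faults so far: 2)
  step 2: ref 6 -> HIT, frames=[1,6,-] (faults so far: 2)
  step 3: ref 7 -> FAULT, frames=[1,6,7] (faults so far: 3)
  step 4: ref 5 -> FAULT, evict 7, frames=[1,6,5] (faults so far: 4)
  step 5: ref 5 -> HIT, frames=[1,6,5] (faults so far: 4)
  step 6: ref 5 -> HIT, frames=[1,6,5] (faults so far: 4)
  step 7: ref 3 -> FAULT, evict 5, frames=[1,6,3] (faults so far: 5)
  step 8: ref 6 -> HIT, frames=[1,6,3] (faults so far: 5)
  step 9: ref 1 -> HIT, frames=[1,6,3] (faults so far: 5)
  Optimal total faults: 5

Answer: 7 7 5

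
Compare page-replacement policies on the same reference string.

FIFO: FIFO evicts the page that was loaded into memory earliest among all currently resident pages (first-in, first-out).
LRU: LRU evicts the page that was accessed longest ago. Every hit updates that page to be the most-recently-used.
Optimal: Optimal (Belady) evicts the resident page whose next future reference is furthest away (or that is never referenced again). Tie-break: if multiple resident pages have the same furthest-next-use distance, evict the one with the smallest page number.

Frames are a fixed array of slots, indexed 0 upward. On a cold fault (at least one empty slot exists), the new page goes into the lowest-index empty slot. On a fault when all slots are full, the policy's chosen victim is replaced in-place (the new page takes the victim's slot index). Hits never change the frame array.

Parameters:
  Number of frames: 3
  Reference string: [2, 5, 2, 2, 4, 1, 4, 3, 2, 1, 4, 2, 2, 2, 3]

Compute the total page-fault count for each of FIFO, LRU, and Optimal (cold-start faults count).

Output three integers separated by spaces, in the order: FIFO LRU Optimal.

Answer: 7 9 6

Derivation:
--- FIFO ---
  step 0: ref 2 -> FAULT, frames=[2,-,-] (faults so far: 1)
  step 1: ref 5 -> FAULT, frames=[2,5,-] (faults so far: 2)
  step 2: ref 2 -> HIT, frames=[2,5,-] (faults so far: 2)
  step 3: ref 2 -> HIT, frames=[2,5,-] (faults so far: 2)
  step 4: ref 4 -> FAULT, frames=[2,5,4] (faults so far: 3)
  step 5: ref 1 -> FAULT, evict 2, frames=[1,5,4] (faults so far: 4)
  step 6: ref 4 -> HIT, frames=[1,5,4] (faults so far: 4)
  step 7: ref 3 -> FAULT, evict 5, frames=[1,3,4] (faults so far: 5)
  step 8: ref 2 -> FAULT, evict 4, frames=[1,3,2] (faults so far: 6)
  step 9: ref 1 -> HIT, frames=[1,3,2] (faults so far: 6)
  step 10: ref 4 -> FAULT, evict 1, frames=[4,3,2] (faults so far: 7)
  step 11: ref 2 -> HIT, frames=[4,3,2] (faults so far: 7)
  step 12: ref 2 -> HIT, frames=[4,3,2] (faults so far: 7)
  step 13: ref 2 -> HIT, frames=[4,3,2] (faults so far: 7)
  step 14: ref 3 -> HIT, frames=[4,3,2] (faults so far: 7)
  FIFO total faults: 7
--- LRU ---
  step 0: ref 2 -> FAULT, frames=[2,-,-] (faults so far: 1)
  step 1: ref 5 -> FAULT, frames=[2,5,-] (faults so far: 2)
  step 2: ref 2 -> HIT, frames=[2,5,-] (faults so far: 2)
  step 3: ref 2 -> HIT, frames=[2,5,-] (faults so far: 2)
  step 4: ref 4 -> FAULT, frames=[2,5,4] (faults so far: 3)
  step 5: ref 1 -> FAULT, evict 5, frames=[2,1,4] (faults so far: 4)
  step 6: ref 4 -> HIT, frames=[2,1,4] (faults so far: 4)
  step 7: ref 3 -> FAULT, evict 2, frames=[3,1,4] (faults so far: 5)
  step 8: ref 2 -> FAULT, evict 1, frames=[3,2,4] (faults so far: 6)
  step 9: ref 1 -> FAULT, evict 4, frames=[3,2,1] (faults so far: 7)
  step 10: ref 4 -> FAULT, evict 3, frames=[4,2,1] (faults so far: 8)
  step 11: ref 2 -> HIT, frames=[4,2,1] (faults so far: 8)
  step 12: ref 2 -> HIT, frames=[4,2,1] (faults so far: 8)
  step 13: ref 2 -> HIT, frames=[4,2,1] (faults so far: 8)
  step 14: ref 3 -> FAULT, evict 1, frames=[4,2,3] (faults so far: 9)
  LRU total faults: 9
--- Optimal ---
  step 0: ref 2 -> FAULT, frames=[2,-,-] (faults so far: 1)
  step 1: ref 5 -> FAULT, frames=[2,5,-] (faults so far: 2)
  step 2: ref 2 -> HIT, frames=[2,5,-] (faults so far: 2)
  step 3: ref 2 -> HIT, frames=[2,5,-] (faults so far: 2)
  step 4: ref 4 -> FAULT, frames=[2,5,4] (faults so far: 3)
  step 5: ref 1 -> FAULT, evict 5, frames=[2,1,4] (faults so far: 4)
  step 6: ref 4 -> HIT, frames=[2,1,4] (faults so far: 4)
  step 7: ref 3 -> FAULT, evict 4, frames=[2,1,3] (faults so far: 5)
  step 8: ref 2 -> HIT, frames=[2,1,3] (faults so far: 5)
  step 9: ref 1 -> HIT, frames=[2,1,3] (faults so far: 5)
  step 10: ref 4 -> FAULT, evict 1, frames=[2,4,3] (faults so far: 6)
  step 11: ref 2 -> HIT, frames=[2,4,3] (faults so far: 6)
  step 12: ref 2 -> HIT, frames=[2,4,3] (faults so far: 6)
  step 13: ref 2 -> HIT, frames=[2,4,3] (faults so far: 6)
  step 14: ref 3 -> HIT, frames=[2,4,3] (faults so far: 6)
  Optimal total faults: 6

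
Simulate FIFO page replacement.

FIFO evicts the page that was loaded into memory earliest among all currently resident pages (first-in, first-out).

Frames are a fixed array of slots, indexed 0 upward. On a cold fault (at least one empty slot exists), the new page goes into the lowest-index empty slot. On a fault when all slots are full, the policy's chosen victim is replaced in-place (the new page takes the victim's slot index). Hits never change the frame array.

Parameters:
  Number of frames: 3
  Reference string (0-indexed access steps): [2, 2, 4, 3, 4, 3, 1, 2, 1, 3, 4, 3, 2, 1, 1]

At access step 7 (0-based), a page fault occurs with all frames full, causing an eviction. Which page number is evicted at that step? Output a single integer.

Step 0: ref 2 -> FAULT, frames=[2,-,-]
Step 1: ref 2 -> HIT, frames=[2,-,-]
Step 2: ref 4 -> FAULT, frames=[2,4,-]
Step 3: ref 3 -> FAULT, frames=[2,4,3]
Step 4: ref 4 -> HIT, frames=[2,4,3]
Step 5: ref 3 -> HIT, frames=[2,4,3]
Step 6: ref 1 -> FAULT, evict 2, frames=[1,4,3]
Step 7: ref 2 -> FAULT, evict 4, frames=[1,2,3]
At step 7: evicted page 4

Answer: 4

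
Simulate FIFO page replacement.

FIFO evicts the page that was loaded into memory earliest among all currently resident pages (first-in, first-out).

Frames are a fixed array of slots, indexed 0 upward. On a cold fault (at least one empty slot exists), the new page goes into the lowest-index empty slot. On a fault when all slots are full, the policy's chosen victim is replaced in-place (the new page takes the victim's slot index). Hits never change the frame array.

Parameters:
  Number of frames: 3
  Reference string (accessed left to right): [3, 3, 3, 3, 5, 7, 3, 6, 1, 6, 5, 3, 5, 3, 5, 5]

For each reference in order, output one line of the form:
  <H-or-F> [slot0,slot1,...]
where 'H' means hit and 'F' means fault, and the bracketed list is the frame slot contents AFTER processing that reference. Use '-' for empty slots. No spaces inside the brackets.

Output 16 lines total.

F [3,-,-]
H [3,-,-]
H [3,-,-]
H [3,-,-]
F [3,5,-]
F [3,5,7]
H [3,5,7]
F [6,5,7]
F [6,1,7]
H [6,1,7]
F [6,1,5]
F [3,1,5]
H [3,1,5]
H [3,1,5]
H [3,1,5]
H [3,1,5]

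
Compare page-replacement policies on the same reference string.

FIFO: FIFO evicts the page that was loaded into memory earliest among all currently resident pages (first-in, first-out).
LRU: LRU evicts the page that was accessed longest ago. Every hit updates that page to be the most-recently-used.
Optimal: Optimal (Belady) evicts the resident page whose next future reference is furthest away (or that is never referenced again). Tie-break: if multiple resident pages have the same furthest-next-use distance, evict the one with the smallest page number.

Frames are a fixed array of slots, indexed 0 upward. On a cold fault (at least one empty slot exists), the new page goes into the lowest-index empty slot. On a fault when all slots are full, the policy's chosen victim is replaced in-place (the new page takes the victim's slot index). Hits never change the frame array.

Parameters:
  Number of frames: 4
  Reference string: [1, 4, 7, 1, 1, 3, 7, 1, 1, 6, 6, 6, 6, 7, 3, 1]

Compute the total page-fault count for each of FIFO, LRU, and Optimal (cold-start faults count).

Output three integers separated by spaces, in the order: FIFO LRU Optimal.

--- FIFO ---
  step 0: ref 1 -> FAULT, frames=[1,-,-,-] (faults so far: 1)
  step 1: ref 4 -> FAULT, frames=[1,4,-,-] (faults so far: 2)
  step 2: ref 7 -> FAULT, frames=[1,4,7,-] (faults so far: 3)
  step 3: ref 1 -> HIT, frames=[1,4,7,-] (faults so far: 3)
  step 4: ref 1 -> HIT, frames=[1,4,7,-] (faults so far: 3)
  step 5: ref 3 -> FAULT, frames=[1,4,7,3] (faults so far: 4)
  step 6: ref 7 -> HIT, frames=[1,4,7,3] (faults so far: 4)
  step 7: ref 1 -> HIT, frames=[1,4,7,3] (faults so far: 4)
  step 8: ref 1 -> HIT, frames=[1,4,7,3] (faults so far: 4)
  step 9: ref 6 -> FAULT, evict 1, frames=[6,4,7,3] (faults so far: 5)
  step 10: ref 6 -> HIT, frames=[6,4,7,3] (faults so far: 5)
  step 11: ref 6 -> HIT, frames=[6,4,7,3] (faults so far: 5)
  step 12: ref 6 -> HIT, frames=[6,4,7,3] (faults so far: 5)
  step 13: ref 7 -> HIT, frames=[6,4,7,3] (faults so far: 5)
  step 14: ref 3 -> HIT, frames=[6,4,7,3] (faults so far: 5)
  step 15: ref 1 -> FAULT, evict 4, frames=[6,1,7,3] (faults so far: 6)
  FIFO total faults: 6
--- LRU ---
  step 0: ref 1 -> FAULT, frames=[1,-,-,-] (faults so far: 1)
  step 1: ref 4 -> FAULT, frames=[1,4,-,-] (faults so far: 2)
  step 2: ref 7 -> FAULT, frames=[1,4,7,-] (faults so far: 3)
  step 3: ref 1 -> HIT, frames=[1,4,7,-] (faults so far: 3)
  step 4: ref 1 -> HIT, frames=[1,4,7,-] (faults so far: 3)
  step 5: ref 3 -> FAULT, frames=[1,4,7,3] (faults so far: 4)
  step 6: ref 7 -> HIT, frames=[1,4,7,3] (faults so far: 4)
  step 7: ref 1 -> HIT, frames=[1,4,7,3] (faults so far: 4)
  step 8: ref 1 -> HIT, frames=[1,4,7,3] (faults so far: 4)
  step 9: ref 6 -> FAULT, evict 4, frames=[1,6,7,3] (faults so far: 5)
  step 10: ref 6 -> HIT, frames=[1,6,7,3] (faults so far: 5)
  step 11: ref 6 -> HIT, frames=[1,6,7,3] (faults so far: 5)
  step 12: ref 6 -> HIT, frames=[1,6,7,3] (faults so far: 5)
  step 13: ref 7 -> HIT, frames=[1,6,7,3] (faults so far: 5)
  step 14: ref 3 -> HIT, frames=[1,6,7,3] (faults so far: 5)
  step 15: ref 1 -> HIT, frames=[1,6,7,3] (faults so far: 5)
  LRU total faults: 5
--- Optimal ---
  step 0: ref 1 -> FAULT, frames=[1,-,-,-] (faults so far: 1)
  step 1: ref 4 -> FAULT, frames=[1,4,-,-] (faults so far: 2)
  step 2: ref 7 -> FAULT, frames=[1,4,7,-] (faults so far: 3)
  step 3: ref 1 -> HIT, frames=[1,4,7,-] (faults so far: 3)
  step 4: ref 1 -> HIT, frames=[1,4,7,-] (faults so far: 3)
  step 5: ref 3 -> FAULT, frames=[1,4,7,3] (faults so far: 4)
  step 6: ref 7 -> HIT, frames=[1,4,7,3] (faults so far: 4)
  step 7: ref 1 -> HIT, frames=[1,4,7,3] (faults so far: 4)
  step 8: ref 1 -> HIT, frames=[1,4,7,3] (faults so far: 4)
  step 9: ref 6 -> FAULT, evict 4, frames=[1,6,7,3] (faults so far: 5)
  step 10: ref 6 -> HIT, frames=[1,6,7,3] (faults so far: 5)
  step 11: ref 6 -> HIT, frames=[1,6,7,3] (faults so far: 5)
  step 12: ref 6 -> HIT, frames=[1,6,7,3] (faults so far: 5)
  step 13: ref 7 -> HIT, frames=[1,6,7,3] (faults so far: 5)
  step 14: ref 3 -> HIT, frames=[1,6,7,3] (faults so far: 5)
  step 15: ref 1 -> HIT, frames=[1,6,7,3] (faults so far: 5)
  Optimal total faults: 5

Answer: 6 5 5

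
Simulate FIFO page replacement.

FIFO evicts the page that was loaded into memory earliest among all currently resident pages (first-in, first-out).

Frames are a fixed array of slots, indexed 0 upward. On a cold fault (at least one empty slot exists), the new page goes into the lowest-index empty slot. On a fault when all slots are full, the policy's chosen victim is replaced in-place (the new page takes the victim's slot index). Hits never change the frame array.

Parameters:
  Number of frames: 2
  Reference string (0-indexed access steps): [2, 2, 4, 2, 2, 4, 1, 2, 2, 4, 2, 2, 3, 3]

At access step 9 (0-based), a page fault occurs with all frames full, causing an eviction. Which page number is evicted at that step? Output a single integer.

Step 0: ref 2 -> FAULT, frames=[2,-]
Step 1: ref 2 -> HIT, frames=[2,-]
Step 2: ref 4 -> FAULT, frames=[2,4]
Step 3: ref 2 -> HIT, frames=[2,4]
Step 4: ref 2 -> HIT, frames=[2,4]
Step 5: ref 4 -> HIT, frames=[2,4]
Step 6: ref 1 -> FAULT, evict 2, frames=[1,4]
Step 7: ref 2 -> FAULT, evict 4, frames=[1,2]
Step 8: ref 2 -> HIT, frames=[1,2]
Step 9: ref 4 -> FAULT, evict 1, frames=[4,2]
At step 9: evicted page 1

Answer: 1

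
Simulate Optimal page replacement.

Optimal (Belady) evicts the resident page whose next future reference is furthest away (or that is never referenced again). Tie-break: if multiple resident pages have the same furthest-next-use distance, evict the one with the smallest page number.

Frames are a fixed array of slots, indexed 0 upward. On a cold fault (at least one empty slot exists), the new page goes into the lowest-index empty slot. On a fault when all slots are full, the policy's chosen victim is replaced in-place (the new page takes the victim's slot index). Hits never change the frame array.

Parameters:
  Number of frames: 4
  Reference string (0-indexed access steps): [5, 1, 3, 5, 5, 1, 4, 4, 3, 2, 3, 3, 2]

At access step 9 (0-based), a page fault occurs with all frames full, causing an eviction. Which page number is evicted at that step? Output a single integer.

Answer: 1

Derivation:
Step 0: ref 5 -> FAULT, frames=[5,-,-,-]
Step 1: ref 1 -> FAULT, frames=[5,1,-,-]
Step 2: ref 3 -> FAULT, frames=[5,1,3,-]
Step 3: ref 5 -> HIT, frames=[5,1,3,-]
Step 4: ref 5 -> HIT, frames=[5,1,3,-]
Step 5: ref 1 -> HIT, frames=[5,1,3,-]
Step 6: ref 4 -> FAULT, frames=[5,1,3,4]
Step 7: ref 4 -> HIT, frames=[5,1,3,4]
Step 8: ref 3 -> HIT, frames=[5,1,3,4]
Step 9: ref 2 -> FAULT, evict 1, frames=[5,2,3,4]
At step 9: evicted page 1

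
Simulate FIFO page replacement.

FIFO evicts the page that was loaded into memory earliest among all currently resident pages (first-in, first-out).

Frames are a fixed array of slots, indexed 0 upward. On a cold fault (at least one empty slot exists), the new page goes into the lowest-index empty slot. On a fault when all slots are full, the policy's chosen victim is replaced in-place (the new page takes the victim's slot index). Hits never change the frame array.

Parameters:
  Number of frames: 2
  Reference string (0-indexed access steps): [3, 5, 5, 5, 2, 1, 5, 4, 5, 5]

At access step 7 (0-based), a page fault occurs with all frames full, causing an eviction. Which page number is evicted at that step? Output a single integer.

Answer: 1

Derivation:
Step 0: ref 3 -> FAULT, frames=[3,-]
Step 1: ref 5 -> FAULT, frames=[3,5]
Step 2: ref 5 -> HIT, frames=[3,5]
Step 3: ref 5 -> HIT, frames=[3,5]
Step 4: ref 2 -> FAULT, evict 3, frames=[2,5]
Step 5: ref 1 -> FAULT, evict 5, frames=[2,1]
Step 6: ref 5 -> FAULT, evict 2, frames=[5,1]
Step 7: ref 4 -> FAULT, evict 1, frames=[5,4]
At step 7: evicted page 1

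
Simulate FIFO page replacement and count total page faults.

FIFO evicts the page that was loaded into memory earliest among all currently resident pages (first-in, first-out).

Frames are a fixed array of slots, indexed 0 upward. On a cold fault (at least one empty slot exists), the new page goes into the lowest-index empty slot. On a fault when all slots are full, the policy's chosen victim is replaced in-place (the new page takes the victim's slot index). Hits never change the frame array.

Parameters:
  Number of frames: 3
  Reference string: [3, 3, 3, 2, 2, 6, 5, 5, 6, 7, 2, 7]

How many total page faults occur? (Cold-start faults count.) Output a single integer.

Answer: 6

Derivation:
Step 0: ref 3 → FAULT, frames=[3,-,-]
Step 1: ref 3 → HIT, frames=[3,-,-]
Step 2: ref 3 → HIT, frames=[3,-,-]
Step 3: ref 2 → FAULT, frames=[3,2,-]
Step 4: ref 2 → HIT, frames=[3,2,-]
Step 5: ref 6 → FAULT, frames=[3,2,6]
Step 6: ref 5 → FAULT (evict 3), frames=[5,2,6]
Step 7: ref 5 → HIT, frames=[5,2,6]
Step 8: ref 6 → HIT, frames=[5,2,6]
Step 9: ref 7 → FAULT (evict 2), frames=[5,7,6]
Step 10: ref 2 → FAULT (evict 6), frames=[5,7,2]
Step 11: ref 7 → HIT, frames=[5,7,2]
Total faults: 6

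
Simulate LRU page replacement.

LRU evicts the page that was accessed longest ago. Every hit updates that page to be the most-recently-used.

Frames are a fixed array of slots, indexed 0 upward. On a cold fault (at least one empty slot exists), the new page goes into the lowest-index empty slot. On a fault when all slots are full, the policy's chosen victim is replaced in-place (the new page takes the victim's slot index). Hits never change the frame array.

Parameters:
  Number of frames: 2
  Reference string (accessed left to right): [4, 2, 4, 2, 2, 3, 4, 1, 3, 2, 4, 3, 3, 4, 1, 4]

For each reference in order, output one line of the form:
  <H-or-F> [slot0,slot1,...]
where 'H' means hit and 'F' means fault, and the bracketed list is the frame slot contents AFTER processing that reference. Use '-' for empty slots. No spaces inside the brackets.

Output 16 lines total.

F [4,-]
F [4,2]
H [4,2]
H [4,2]
H [4,2]
F [3,2]
F [3,4]
F [1,4]
F [1,3]
F [2,3]
F [2,4]
F [3,4]
H [3,4]
H [3,4]
F [1,4]
H [1,4]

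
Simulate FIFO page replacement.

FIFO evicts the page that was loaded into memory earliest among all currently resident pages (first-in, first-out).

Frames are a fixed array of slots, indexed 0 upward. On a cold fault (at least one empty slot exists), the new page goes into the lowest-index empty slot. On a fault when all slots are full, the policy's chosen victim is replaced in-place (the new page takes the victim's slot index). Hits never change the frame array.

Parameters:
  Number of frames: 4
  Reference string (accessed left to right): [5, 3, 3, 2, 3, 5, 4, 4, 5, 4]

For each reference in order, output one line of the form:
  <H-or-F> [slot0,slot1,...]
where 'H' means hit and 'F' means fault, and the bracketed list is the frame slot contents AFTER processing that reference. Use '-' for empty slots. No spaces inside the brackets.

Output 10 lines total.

F [5,-,-,-]
F [5,3,-,-]
H [5,3,-,-]
F [5,3,2,-]
H [5,3,2,-]
H [5,3,2,-]
F [5,3,2,4]
H [5,3,2,4]
H [5,3,2,4]
H [5,3,2,4]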